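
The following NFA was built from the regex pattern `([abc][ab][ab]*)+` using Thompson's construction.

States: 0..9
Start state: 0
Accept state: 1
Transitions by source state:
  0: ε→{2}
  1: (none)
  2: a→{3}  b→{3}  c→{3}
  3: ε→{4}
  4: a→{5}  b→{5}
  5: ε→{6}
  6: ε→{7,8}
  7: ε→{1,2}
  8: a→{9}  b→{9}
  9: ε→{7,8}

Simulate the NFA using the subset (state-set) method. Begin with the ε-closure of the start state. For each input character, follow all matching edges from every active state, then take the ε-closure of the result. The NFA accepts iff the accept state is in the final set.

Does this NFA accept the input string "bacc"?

Answer: REJECT

Trace:
start: ε-closure({0}) = {0,2}
'b' @ 1: {3,4}
'a' @ 2: {1,2,5,6,7,8}  ✓accept
'c' @ 3: {3,4}
'c' @ 4: {}  — state set empty
end set {} — state 1 not in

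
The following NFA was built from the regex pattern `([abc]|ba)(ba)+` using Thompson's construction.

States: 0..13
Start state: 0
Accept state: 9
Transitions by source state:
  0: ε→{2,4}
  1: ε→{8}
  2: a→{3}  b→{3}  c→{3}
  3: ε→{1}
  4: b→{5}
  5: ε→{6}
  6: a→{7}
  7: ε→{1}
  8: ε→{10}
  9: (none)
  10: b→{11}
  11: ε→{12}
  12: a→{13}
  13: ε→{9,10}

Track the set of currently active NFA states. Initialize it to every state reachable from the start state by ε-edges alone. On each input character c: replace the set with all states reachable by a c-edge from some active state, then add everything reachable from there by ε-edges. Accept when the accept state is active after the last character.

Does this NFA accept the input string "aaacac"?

Answer: REJECT

Trace:
S₀ = ε-closure({0}) = {0,2,4}
'a' @ 1: {1,3,8,10}
'a' @ 2: {}  — dead — no transitions
rest 'acac' ignored (set empty)
final: {}; accept 9 not in set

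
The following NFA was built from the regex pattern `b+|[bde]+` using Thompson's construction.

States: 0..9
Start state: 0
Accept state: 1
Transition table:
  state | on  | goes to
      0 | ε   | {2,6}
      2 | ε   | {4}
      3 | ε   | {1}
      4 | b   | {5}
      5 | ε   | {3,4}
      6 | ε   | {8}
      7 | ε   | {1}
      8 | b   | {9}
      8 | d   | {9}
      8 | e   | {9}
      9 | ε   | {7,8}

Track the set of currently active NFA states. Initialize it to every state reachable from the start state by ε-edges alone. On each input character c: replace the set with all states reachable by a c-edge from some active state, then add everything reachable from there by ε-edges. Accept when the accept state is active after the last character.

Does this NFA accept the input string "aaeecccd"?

Answer: REJECT

Derivation:
initial (ε-close {0}): {0,2,4,6,8}
'a' @ 1: {}  — state set empty
rest 'aeecccd' ignored (set empty)
end set {} — state 1 not in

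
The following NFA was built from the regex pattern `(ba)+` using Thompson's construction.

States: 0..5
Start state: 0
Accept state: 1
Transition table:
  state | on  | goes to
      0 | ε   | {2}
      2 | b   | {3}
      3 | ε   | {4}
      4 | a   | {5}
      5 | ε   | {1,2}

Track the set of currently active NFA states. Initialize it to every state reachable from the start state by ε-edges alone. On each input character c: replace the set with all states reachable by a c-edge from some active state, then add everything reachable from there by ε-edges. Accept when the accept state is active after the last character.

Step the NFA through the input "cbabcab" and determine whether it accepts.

Answer: REJECT

Derivation:
start: ε-closure({0}) = {0,2}
'c' @ 1: {}  — no active states
rest 'babcab' ignored (set empty)
end set {} — state 1 not in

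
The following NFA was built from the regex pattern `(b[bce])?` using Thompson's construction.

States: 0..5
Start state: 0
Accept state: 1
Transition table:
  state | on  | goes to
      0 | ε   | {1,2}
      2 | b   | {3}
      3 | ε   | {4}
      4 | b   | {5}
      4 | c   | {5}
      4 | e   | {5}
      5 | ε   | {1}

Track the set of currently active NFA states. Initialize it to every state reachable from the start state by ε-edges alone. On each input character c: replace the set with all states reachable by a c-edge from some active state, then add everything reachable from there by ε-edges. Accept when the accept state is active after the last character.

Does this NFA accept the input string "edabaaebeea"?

initial (ε-close {0}): {0,1,2}
'e' @ 1: {}  — dead — no transitions
rest 'dabaaebeea' ignored (set empty)
after full input: {}  (accept=1 not in)

Answer: REJECT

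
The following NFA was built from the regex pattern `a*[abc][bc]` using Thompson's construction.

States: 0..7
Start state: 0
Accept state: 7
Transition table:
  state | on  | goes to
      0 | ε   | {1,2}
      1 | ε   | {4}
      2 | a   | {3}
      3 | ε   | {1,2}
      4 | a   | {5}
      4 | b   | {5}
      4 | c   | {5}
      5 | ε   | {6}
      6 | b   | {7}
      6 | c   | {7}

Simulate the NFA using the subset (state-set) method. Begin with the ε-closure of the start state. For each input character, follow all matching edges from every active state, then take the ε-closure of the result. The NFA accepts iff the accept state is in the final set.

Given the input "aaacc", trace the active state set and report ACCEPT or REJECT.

start: ε-closure({0}) = {0,1,2,4}
'a' @ 1: {1,2,3,4,5,6}
'a' @ 2: {1,2,3,4,5,6}
'a' @ 3: {1,2,3,4,5,6}
'c' @ 4: {5,6,7}  (accept∈set)
'c' @ 5: {7}  (accept∈set)
after full input: {7}  (accept=7 in)

Answer: ACCEPT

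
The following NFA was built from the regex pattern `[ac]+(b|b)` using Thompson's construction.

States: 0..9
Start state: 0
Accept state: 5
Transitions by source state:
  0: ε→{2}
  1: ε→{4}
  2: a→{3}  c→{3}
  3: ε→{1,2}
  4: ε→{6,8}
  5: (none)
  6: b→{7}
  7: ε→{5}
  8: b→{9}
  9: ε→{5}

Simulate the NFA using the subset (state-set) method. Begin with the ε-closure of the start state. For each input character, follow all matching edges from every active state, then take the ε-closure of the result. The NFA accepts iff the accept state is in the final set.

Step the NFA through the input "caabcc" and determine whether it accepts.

initial (ε-close {0}): {0,2}
'c' @ 1: {1,2,3,4,6,8}
'a' @ 2: {1,2,3,4,6,8}
'a' @ 3: {1,2,3,4,6,8}
'b' @ 4: {5,7,9}  ✓accept
'c' @ 5: {}  — state set empty
rest 'c' ignored (set empty)
after full input: {}  (accept=5 not in)

Answer: REJECT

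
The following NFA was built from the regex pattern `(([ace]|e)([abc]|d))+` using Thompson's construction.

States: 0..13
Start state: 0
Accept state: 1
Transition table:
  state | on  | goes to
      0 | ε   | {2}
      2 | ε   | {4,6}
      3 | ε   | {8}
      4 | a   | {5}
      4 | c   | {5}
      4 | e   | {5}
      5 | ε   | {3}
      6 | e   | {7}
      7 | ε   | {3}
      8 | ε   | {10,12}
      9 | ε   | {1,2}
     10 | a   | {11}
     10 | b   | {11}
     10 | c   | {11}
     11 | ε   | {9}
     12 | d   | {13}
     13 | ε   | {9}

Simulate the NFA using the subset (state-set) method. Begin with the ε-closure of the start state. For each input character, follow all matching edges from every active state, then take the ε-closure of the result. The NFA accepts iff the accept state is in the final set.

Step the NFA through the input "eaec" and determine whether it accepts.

S₀ = ε-closure({0}) = {0,2,4,6}
'e' @ 1: {3,5,7,8,10,12}
'a' @ 2: {1,2,4,6,9,11}  (accept∈set)
'e' @ 3: {3,5,7,8,10,12}
'c' @ 4: {1,2,4,6,9,11}  (accept∈set)
final: {1,2,4,6,9,11}; accept 1 in set

Answer: ACCEPT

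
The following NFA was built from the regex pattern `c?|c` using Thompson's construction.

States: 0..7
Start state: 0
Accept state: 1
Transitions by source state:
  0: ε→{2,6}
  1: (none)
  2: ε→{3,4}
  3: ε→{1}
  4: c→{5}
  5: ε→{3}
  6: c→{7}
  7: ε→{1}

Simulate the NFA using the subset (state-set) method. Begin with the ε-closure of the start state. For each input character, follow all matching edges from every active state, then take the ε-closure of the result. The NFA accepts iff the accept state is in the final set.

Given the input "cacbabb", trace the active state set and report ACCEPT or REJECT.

Answer: REJECT

Trace:
S₀ = ε-closure({0}) = {0,1,2,3,4,6}
'c' @ 1: {1,3,5,7}  ✓accept
'a' @ 2: {}  — no active states
rest 'cbabb' ignored (set empty)
after full input: {}  (accept=1 not in)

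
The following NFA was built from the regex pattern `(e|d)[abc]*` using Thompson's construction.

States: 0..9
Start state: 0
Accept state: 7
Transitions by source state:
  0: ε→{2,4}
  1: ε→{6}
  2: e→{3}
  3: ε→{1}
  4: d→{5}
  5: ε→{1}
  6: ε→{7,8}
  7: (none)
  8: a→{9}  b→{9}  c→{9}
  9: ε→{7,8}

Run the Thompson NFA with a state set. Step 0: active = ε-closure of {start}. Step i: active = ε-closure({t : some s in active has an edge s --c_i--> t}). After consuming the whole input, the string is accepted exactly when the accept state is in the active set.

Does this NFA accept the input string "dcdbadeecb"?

initial (ε-close {0}): {0,2,4}
'd' @ 1: {1,5,6,7,8}  (accept∈set)
'c' @ 2: {7,8,9}  (accept∈set)
'd' @ 3: {}  — dead — no transitions
rest 'badeecb' ignored (set empty)
after full input: {}  (accept=7 not in)

Answer: REJECT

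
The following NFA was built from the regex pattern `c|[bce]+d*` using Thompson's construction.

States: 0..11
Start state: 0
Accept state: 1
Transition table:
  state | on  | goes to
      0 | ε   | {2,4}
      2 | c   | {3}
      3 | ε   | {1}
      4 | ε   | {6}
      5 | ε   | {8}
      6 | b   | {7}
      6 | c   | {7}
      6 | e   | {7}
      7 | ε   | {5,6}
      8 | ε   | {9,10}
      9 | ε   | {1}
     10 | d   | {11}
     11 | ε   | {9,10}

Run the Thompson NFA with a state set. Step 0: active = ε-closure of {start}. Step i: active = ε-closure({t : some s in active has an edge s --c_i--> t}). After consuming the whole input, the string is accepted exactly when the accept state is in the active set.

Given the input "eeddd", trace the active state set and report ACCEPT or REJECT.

Answer: ACCEPT

Trace:
S₀ = ε-closure({0}) = {0,2,4,6}
'e' @ 1: {1,5,6,7,8,9,10}  [accepting]
'e' @ 2: {1,5,6,7,8,9,10}  [accepting]
'd' @ 3: {1,9,10,11}  [accepting]
'd' @ 4: {1,9,10,11}  [accepting]
'd' @ 5: {1,9,10,11}  [accepting]
final: {1,9,10,11}; accept 1 in set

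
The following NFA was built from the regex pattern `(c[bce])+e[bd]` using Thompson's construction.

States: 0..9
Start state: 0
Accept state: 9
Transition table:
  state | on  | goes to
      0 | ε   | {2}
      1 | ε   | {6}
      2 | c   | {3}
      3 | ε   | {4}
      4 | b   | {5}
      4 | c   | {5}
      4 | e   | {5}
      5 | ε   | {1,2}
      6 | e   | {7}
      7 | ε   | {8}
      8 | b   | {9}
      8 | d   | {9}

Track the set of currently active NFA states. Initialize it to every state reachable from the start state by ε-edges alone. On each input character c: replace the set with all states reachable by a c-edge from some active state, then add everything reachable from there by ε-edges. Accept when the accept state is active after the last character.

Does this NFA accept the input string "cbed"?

Answer: ACCEPT

Trace:
initial (ε-close {0}): {0,2}
'c' @ 1: {3,4}
'b' @ 2: {1,2,5,6}
'e' @ 3: {7,8}
'd' @ 4: {9}  ✓accept
final: {9}; accept 9 in set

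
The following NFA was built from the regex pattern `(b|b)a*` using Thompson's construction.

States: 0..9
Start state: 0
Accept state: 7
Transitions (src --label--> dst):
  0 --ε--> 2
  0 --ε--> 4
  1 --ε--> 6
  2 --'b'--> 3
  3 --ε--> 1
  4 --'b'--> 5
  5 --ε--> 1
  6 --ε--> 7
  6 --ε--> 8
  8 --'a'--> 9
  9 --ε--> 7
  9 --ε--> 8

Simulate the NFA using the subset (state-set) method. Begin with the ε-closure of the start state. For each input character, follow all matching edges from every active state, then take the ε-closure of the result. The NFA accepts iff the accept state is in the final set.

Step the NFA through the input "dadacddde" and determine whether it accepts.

Answer: REJECT

Steps:
start: ε-closure({0}) = {0,2,4}
'd' @ 1: {}  — dead — no transitions
rest 'adacddde' ignored (set empty)
final: {}; accept 7 not in set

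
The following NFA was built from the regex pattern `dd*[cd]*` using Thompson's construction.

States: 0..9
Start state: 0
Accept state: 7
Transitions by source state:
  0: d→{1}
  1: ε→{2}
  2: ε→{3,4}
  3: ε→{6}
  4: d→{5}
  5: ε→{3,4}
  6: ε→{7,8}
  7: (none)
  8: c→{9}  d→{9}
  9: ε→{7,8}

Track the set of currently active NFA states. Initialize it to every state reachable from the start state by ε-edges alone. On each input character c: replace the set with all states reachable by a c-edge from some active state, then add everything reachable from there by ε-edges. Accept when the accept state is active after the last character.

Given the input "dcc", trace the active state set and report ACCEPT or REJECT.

Answer: ACCEPT

Steps:
S₀ = ε-closure({0}) = {0}
'd' @ 1: {1,2,3,4,6,7,8}  ✓accept
'c' @ 2: {7,8,9}  ✓accept
'c' @ 3: {7,8,9}  ✓accept
end set {7,8,9} — state 7 in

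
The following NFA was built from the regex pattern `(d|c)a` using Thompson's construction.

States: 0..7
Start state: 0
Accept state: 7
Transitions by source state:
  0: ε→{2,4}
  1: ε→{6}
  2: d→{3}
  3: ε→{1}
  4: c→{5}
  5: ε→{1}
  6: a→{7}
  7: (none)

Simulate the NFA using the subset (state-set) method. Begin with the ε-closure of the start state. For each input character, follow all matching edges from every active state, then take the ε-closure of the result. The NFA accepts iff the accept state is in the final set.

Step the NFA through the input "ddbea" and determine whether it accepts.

Answer: REJECT

Trace:
start: ε-closure({0}) = {0,2,4}
'd' @ 1: {1,3,6}
'd' @ 2: {}  — state set empty
rest 'bea' ignored (set empty)
after full input: {}  (accept=7 not in)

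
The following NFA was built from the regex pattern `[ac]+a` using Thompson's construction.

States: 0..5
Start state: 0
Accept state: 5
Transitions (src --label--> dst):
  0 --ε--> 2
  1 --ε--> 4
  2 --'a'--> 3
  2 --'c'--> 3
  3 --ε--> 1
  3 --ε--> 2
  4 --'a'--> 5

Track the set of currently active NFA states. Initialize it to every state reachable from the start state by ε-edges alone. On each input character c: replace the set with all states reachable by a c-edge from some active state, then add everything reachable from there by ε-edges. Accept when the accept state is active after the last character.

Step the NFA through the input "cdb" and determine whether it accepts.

S₀ = ε-closure({0}) = {0,2}
'c' @ 1: {1,2,3,4}
'd' @ 2: {}  — no active states
rest 'b' ignored (set empty)
after full input: {}  (accept=5 not in)

Answer: REJECT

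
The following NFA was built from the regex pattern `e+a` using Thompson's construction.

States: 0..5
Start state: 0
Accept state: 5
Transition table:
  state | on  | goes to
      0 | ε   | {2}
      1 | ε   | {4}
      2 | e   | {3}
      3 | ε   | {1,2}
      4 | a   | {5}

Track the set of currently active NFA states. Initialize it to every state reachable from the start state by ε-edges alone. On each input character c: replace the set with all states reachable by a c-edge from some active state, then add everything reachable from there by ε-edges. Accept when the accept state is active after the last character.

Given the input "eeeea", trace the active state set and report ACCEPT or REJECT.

Answer: ACCEPT

Trace:
start: ε-closure({0}) = {0,2}
'e' @ 1: {1,2,3,4}
'e' @ 2: {1,2,3,4}
'e' @ 3: {1,2,3,4}
'e' @ 4: {1,2,3,4}
'a' @ 5: {5}  (accept∈set)
after full input: {5}  (accept=5 in)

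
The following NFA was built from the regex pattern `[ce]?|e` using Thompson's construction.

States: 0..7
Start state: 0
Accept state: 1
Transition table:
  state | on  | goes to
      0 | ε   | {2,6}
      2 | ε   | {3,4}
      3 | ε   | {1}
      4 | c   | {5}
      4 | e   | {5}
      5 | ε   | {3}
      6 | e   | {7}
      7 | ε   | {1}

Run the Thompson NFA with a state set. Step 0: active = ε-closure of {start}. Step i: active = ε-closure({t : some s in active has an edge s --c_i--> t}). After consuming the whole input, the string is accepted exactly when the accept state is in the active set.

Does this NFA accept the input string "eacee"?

Answer: REJECT

Trace:
initial (ε-close {0}): {0,1,2,3,4,6}
'e' @ 1: {1,3,5,7}  [accepting]
'a' @ 2: {}  — dead — no transitions
rest 'cee' ignored (set empty)
after full input: {}  (accept=1 not in)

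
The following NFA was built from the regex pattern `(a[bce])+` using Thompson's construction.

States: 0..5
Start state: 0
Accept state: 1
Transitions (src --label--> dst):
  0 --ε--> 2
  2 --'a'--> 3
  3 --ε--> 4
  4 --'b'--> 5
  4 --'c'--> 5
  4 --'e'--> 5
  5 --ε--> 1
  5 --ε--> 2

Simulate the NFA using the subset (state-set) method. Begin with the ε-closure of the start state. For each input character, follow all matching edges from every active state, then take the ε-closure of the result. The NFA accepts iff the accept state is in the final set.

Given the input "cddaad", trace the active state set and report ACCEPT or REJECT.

S₀ = ε-closure({0}) = {0,2}
'c' @ 1: {}  — state set empty
rest 'ddaad' ignored (set empty)
after full input: {}  (accept=1 not in)

Answer: REJECT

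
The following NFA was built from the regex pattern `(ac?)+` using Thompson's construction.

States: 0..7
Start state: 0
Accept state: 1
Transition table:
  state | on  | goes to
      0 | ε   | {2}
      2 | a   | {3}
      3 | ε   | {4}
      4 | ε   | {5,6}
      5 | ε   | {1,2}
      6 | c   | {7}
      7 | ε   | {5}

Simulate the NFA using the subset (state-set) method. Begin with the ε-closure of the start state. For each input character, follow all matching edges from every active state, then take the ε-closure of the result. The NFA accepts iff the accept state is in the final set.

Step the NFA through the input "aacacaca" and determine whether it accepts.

start: ε-closure({0}) = {0,2}
'a' @ 1: {1,2,3,4,5,6}  (accept∈set)
'a' @ 2: {1,2,3,4,5,6}  (accept∈set)
'c' @ 3: {1,2,5,7}  (accept∈set)
'a' @ 4: {1,2,3,4,5,6}  (accept∈set)
'c' @ 5: {1,2,5,7}  (accept∈set)
'a' @ 6: {1,2,3,4,5,6}  (accept∈set)
'c' @ 7: {1,2,5,7}  (accept∈set)
'a' @ 8: {1,2,3,4,5,6}  (accept∈set)
end set {1,2,3,4,5,6} — state 1 in

Answer: ACCEPT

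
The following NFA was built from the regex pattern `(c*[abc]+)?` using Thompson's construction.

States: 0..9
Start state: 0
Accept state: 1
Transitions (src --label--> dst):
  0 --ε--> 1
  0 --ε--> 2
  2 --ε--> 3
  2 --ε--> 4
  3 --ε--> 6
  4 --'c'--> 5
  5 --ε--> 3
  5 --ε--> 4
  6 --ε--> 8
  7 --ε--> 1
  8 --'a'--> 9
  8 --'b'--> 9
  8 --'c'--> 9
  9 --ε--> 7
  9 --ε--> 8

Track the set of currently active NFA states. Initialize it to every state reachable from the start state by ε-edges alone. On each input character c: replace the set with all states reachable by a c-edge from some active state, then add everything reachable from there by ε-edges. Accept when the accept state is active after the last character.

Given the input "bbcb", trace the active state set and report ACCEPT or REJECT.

start: ε-closure({0}) = {0,1,2,3,4,6,8}
'b' @ 1: {1,7,8,9}  [accepting]
'b' @ 2: {1,7,8,9}  [accepting]
'c' @ 3: {1,7,8,9}  [accepting]
'b' @ 4: {1,7,8,9}  [accepting]
end set {1,7,8,9} — state 1 in

Answer: ACCEPT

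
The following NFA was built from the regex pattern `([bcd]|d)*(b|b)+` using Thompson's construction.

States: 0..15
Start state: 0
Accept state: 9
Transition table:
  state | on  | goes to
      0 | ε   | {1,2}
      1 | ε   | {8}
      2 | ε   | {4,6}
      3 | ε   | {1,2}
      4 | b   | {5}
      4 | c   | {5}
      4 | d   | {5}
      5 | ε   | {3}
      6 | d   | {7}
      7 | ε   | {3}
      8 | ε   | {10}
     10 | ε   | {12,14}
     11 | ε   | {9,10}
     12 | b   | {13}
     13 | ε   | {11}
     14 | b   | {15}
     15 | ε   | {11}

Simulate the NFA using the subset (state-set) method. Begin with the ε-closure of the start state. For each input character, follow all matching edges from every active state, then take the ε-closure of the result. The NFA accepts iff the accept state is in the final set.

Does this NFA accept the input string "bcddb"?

S₀ = ε-closure({0}) = {0,1,2,4,6,8,10,12,14}
'b' @ 1: {1,2,3,4,5,6,8,9,10,11,12,13,14,15}  [accepting]
'c' @ 2: {1,2,3,4,5,6,8,10,12,14}
'd' @ 3: {1,2,3,4,5,6,7,8,10,12,14}
'd' @ 4: {1,2,3,4,5,6,7,8,10,12,14}
'b' @ 5: {1,2,3,4,5,6,8,9,10,11,12,13,14,15}  [accepting]
after full input: {1,2,3,4,5,6,8,9,10,11,12,13,14,15}  (accept=9 in)

Answer: ACCEPT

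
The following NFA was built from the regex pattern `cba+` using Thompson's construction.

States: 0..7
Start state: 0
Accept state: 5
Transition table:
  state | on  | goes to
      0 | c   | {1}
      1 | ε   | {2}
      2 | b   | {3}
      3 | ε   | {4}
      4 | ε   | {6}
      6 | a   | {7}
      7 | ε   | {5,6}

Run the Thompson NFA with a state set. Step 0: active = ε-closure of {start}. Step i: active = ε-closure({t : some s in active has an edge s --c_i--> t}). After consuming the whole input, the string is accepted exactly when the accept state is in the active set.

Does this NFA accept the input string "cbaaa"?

Answer: ACCEPT

Steps:
start: ε-closure({0}) = {0}
'c' @ 1: {1,2}
'b' @ 2: {3,4,6}
'a' @ 3: {5,6,7}  (accept∈set)
'a' @ 4: {5,6,7}  (accept∈set)
'a' @ 5: {5,6,7}  (accept∈set)
after full input: {5,6,7}  (accept=5 in)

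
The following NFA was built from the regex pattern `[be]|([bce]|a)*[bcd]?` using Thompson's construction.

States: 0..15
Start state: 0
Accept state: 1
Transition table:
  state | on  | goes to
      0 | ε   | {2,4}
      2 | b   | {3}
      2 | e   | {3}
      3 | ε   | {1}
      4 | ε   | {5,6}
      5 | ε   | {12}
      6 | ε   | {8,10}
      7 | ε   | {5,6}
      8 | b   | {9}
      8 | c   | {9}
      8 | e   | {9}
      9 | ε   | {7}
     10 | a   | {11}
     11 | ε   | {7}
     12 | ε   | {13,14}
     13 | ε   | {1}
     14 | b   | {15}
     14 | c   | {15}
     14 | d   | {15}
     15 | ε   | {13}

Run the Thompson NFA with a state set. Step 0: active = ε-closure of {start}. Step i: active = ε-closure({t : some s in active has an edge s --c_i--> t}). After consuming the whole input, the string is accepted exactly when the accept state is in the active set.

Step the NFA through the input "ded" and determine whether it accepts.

start: ε-closure({0}) = {0,1,2,4,5,6,8,10,12,13,14}
'd' @ 1: {1,13,15}  [accepting]
'e' @ 2: {}  — dead — no transitions
rest 'd' ignored (set empty)
end set {} — state 1 not in

Answer: REJECT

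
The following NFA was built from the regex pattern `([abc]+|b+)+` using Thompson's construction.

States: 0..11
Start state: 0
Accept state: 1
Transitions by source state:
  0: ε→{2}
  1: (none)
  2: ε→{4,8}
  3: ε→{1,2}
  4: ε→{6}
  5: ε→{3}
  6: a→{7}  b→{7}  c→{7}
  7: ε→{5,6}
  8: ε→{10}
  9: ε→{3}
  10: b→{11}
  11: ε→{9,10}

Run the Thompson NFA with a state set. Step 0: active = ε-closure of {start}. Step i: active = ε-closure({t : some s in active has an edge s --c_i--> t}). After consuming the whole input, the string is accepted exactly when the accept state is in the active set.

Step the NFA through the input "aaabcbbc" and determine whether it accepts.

S₀ = ε-closure({0}) = {0,2,4,6,8,10}
'a' @ 1: {1,2,3,4,5,6,7,8,10}  [accepting]
'a' @ 2: {1,2,3,4,5,6,7,8,10}  [accepting]
'a' @ 3: {1,2,3,4,5,6,7,8,10}  [accepting]
'b' @ 4: {1,2,3,4,5,6,7,8,9,10,11}  [accepting]
'c' @ 5: {1,2,3,4,5,6,7,8,10}  [accepting]
'b' @ 6: {1,2,3,4,5,6,7,8,9,10,11}  [accepting]
'b' @ 7: {1,2,3,4,5,6,7,8,9,10,11}  [accepting]
'c' @ 8: {1,2,3,4,5,6,7,8,10}  [accepting]
final: {1,2,3,4,5,6,7,8,10}; accept 1 in set

Answer: ACCEPT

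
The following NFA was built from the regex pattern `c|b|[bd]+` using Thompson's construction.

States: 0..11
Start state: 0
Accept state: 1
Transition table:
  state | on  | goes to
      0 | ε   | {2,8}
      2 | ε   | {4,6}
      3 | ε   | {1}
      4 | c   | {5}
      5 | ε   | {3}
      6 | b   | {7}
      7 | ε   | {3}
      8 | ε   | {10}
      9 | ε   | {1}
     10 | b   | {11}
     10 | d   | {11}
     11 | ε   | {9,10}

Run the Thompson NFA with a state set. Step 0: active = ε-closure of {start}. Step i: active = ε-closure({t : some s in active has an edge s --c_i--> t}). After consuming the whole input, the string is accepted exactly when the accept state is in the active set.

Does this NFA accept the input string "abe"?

Answer: REJECT

Steps:
S₀ = ε-closure({0}) = {0,2,4,6,8,10}
'a' @ 1: {}  — dead — no transitions
rest 'be' ignored (set empty)
after full input: {}  (accept=1 not in)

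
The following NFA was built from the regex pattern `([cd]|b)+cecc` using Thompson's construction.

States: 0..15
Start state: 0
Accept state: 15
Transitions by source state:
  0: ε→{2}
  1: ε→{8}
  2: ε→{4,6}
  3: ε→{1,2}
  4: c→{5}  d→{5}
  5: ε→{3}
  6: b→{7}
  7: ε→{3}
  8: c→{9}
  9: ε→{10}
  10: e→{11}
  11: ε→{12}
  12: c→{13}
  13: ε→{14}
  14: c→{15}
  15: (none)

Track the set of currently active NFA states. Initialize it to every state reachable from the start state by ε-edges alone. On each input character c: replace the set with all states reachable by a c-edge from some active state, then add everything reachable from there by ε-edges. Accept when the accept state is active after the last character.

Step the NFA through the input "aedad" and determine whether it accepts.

initial (ε-close {0}): {0,2,4,6}
'a' @ 1: {}  — no active states
rest 'edad' ignored (set empty)
after full input: {}  (accept=15 not in)

Answer: REJECT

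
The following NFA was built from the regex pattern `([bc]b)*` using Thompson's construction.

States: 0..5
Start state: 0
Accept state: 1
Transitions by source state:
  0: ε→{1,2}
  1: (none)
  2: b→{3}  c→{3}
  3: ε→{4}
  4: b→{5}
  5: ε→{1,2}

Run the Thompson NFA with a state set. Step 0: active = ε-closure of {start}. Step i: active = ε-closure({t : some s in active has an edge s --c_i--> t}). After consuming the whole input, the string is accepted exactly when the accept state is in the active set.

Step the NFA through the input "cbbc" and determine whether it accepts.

Answer: REJECT

Derivation:
S₀ = ε-closure({0}) = {0,1,2}
'c' @ 1: {3,4}
'b' @ 2: {1,2,5}  (accept∈set)
'b' @ 3: {3,4}
'c' @ 4: {}  — no active states
final: {}; accept 1 not in set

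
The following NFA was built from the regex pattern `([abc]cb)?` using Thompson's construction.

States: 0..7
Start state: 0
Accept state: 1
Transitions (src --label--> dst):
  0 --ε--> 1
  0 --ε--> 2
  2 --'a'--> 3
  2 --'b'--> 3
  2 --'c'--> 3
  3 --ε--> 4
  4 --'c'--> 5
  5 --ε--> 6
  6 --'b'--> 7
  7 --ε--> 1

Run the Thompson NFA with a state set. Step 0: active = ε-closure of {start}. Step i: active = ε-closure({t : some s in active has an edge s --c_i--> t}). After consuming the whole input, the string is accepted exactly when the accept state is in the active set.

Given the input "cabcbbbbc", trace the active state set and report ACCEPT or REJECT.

start: ε-closure({0}) = {0,1,2}
'c' @ 1: {3,4}
'a' @ 2: {}  — state set empty
rest 'bcbbbbc' ignored (set empty)
after full input: {}  (accept=1 not in)

Answer: REJECT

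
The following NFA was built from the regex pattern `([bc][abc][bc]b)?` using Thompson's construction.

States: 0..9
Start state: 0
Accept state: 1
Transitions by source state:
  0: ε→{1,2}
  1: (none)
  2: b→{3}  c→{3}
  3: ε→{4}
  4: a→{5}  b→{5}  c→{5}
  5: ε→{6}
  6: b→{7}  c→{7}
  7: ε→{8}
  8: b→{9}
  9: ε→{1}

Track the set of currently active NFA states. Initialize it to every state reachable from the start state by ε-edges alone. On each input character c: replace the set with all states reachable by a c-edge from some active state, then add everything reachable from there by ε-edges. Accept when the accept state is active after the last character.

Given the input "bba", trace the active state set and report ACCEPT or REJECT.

Answer: REJECT

Derivation:
initial (ε-close {0}): {0,1,2}
'b' @ 1: {3,4}
'b' @ 2: {5,6}
'a' @ 3: {}  — dead — no transitions
end set {} — state 1 not in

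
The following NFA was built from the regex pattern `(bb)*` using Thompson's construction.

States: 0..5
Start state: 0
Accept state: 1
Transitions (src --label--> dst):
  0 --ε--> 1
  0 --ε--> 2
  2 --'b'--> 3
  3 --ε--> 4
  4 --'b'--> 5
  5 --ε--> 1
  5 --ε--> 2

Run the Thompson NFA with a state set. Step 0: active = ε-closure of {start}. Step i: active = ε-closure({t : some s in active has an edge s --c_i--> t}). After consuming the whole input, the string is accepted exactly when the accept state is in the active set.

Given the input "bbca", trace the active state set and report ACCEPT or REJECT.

initial (ε-close {0}): {0,1,2}
'b' @ 1: {3,4}
'b' @ 2: {1,2,5}  ✓accept
'c' @ 3: {}  — state set empty
rest 'a' ignored (set empty)
end set {} — state 1 not in

Answer: REJECT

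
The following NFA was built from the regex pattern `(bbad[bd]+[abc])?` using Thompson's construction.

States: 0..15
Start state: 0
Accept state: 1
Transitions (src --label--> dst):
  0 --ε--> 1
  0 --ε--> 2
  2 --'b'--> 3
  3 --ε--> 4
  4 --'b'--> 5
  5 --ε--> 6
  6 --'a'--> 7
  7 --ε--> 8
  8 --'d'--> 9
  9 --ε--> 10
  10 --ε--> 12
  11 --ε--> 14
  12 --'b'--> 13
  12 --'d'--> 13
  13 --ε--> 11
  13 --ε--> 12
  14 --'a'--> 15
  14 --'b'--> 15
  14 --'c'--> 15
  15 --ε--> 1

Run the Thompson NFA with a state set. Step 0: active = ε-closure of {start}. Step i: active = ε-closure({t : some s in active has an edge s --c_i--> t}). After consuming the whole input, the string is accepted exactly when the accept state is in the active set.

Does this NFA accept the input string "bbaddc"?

start: ε-closure({0}) = {0,1,2}
'b' @ 1: {3,4}
'b' @ 2: {5,6}
'a' @ 3: {7,8}
'd' @ 4: {9,10,12}
'd' @ 5: {11,12,13,14}
'c' @ 6: {1,15}  ✓accept
end set {1,15} — state 1 in

Answer: ACCEPT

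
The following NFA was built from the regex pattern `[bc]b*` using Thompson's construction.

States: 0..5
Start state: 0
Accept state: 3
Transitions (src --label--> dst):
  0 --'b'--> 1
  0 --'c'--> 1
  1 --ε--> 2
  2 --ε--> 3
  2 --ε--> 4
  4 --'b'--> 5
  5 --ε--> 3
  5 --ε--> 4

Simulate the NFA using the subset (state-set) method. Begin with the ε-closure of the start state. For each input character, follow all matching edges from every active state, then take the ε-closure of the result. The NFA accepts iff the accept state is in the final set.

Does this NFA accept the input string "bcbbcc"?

start: ε-closure({0}) = {0}
'b' @ 1: {1,2,3,4}  (accept∈set)
'c' @ 2: {}  — no active states
rest 'bbcc' ignored (set empty)
after full input: {}  (accept=3 not in)

Answer: REJECT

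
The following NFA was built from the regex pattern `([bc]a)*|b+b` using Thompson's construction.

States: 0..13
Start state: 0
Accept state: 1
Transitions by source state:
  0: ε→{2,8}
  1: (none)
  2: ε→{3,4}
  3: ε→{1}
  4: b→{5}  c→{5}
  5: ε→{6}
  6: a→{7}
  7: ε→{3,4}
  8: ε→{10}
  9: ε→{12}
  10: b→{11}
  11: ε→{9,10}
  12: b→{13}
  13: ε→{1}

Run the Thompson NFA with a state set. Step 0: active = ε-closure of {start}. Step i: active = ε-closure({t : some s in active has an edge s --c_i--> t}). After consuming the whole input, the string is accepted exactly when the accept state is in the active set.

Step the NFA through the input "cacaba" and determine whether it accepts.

Answer: ACCEPT

Derivation:
S₀ = ε-closure({0}) = {0,1,2,3,4,8,10}
'c' @ 1: {5,6}
'a' @ 2: {1,3,4,7}  (accept∈set)
'c' @ 3: {5,6}
'a' @ 4: {1,3,4,7}  (accept∈set)
'b' @ 5: {5,6}
'a' @ 6: {1,3,4,7}  (accept∈set)
after full input: {1,3,4,7}  (accept=1 in)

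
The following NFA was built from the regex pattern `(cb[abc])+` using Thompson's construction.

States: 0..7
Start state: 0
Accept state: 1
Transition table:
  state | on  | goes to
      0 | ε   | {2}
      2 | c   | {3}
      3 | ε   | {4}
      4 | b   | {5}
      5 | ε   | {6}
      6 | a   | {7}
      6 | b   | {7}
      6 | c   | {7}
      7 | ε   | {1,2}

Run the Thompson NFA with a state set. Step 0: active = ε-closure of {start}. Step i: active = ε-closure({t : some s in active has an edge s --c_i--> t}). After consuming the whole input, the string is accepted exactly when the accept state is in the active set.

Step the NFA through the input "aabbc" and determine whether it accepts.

S₀ = ε-closure({0}) = {0,2}
'a' @ 1: {}  — dead — no transitions
rest 'abbc' ignored (set empty)
end set {} — state 1 not in

Answer: REJECT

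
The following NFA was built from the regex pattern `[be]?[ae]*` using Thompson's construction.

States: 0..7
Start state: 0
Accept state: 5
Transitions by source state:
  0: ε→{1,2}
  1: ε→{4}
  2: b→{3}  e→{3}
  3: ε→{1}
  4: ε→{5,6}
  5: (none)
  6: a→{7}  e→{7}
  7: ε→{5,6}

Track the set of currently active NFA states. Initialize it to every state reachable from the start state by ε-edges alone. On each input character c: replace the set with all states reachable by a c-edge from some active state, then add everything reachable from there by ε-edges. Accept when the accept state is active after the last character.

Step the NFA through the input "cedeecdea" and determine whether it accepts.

start: ε-closure({0}) = {0,1,2,4,5,6}
'c' @ 1: {}  — dead — no transitions
rest 'edeecdea' ignored (set empty)
after full input: {}  (accept=5 not in)

Answer: REJECT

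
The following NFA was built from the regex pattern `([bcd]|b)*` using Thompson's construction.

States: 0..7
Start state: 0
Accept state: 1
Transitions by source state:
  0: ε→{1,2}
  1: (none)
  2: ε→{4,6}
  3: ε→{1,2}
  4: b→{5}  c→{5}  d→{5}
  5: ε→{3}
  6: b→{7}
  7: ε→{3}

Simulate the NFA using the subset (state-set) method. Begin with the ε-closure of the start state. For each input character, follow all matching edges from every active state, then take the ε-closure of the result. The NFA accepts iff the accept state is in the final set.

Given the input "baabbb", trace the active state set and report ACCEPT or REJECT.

Answer: REJECT

Trace:
initial (ε-close {0}): {0,1,2,4,6}
'b' @ 1: {1,2,3,4,5,6,7}  ✓accept
'a' @ 2: {}  — dead — no transitions
rest 'abbb' ignored (set empty)
after full input: {}  (accept=1 not in)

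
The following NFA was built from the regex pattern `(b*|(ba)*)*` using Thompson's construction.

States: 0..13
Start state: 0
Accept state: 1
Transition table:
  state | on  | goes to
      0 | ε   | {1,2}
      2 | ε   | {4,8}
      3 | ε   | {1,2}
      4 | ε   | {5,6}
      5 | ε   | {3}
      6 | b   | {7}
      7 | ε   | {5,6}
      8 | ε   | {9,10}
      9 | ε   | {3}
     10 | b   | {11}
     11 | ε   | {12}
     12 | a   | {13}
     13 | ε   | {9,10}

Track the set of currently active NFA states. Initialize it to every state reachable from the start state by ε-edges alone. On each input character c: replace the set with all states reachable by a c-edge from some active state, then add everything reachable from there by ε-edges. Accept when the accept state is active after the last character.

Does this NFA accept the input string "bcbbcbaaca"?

initial (ε-close {0}): {0,1,2,3,4,5,6,8,9,10}
'b' @ 1: {1,2,3,4,5,6,7,8,9,10,11,12}  (accept∈set)
'c' @ 2: {}  — no active states
rest 'bbcbaaca' ignored (set empty)
after full input: {}  (accept=1 not in)

Answer: REJECT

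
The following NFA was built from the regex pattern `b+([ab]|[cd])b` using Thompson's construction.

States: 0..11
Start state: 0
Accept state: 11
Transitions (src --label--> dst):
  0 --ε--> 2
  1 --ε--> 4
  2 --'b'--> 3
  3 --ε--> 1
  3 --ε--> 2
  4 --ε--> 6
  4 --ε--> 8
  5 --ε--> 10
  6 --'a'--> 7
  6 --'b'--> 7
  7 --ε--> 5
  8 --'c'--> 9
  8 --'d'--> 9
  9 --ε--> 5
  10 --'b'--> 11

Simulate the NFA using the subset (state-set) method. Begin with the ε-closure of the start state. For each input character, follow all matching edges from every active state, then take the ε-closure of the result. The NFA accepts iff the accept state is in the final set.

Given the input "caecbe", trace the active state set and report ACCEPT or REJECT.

S₀ = ε-closure({0}) = {0,2}
'c' @ 1: {}  — dead — no transitions
rest 'aecbe' ignored (set empty)
final: {}; accept 11 not in set

Answer: REJECT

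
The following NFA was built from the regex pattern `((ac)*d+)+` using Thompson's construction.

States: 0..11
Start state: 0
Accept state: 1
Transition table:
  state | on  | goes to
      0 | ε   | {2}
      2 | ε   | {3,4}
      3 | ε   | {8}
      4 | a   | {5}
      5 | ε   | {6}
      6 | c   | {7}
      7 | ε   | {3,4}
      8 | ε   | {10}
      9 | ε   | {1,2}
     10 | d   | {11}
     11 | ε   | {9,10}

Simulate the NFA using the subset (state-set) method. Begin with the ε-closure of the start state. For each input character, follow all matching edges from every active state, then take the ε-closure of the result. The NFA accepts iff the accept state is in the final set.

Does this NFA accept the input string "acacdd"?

S₀ = ε-closure({0}) = {0,2,3,4,8,10}
'a' @ 1: {5,6}
'c' @ 2: {3,4,7,8,10}
'a' @ 3: {5,6}
'c' @ 4: {3,4,7,8,10}
'd' @ 5: {1,2,3,4,8,9,10,11}  ✓accept
'd' @ 6: {1,2,3,4,8,9,10,11}  ✓accept
final: {1,2,3,4,8,9,10,11}; accept 1 in set

Answer: ACCEPT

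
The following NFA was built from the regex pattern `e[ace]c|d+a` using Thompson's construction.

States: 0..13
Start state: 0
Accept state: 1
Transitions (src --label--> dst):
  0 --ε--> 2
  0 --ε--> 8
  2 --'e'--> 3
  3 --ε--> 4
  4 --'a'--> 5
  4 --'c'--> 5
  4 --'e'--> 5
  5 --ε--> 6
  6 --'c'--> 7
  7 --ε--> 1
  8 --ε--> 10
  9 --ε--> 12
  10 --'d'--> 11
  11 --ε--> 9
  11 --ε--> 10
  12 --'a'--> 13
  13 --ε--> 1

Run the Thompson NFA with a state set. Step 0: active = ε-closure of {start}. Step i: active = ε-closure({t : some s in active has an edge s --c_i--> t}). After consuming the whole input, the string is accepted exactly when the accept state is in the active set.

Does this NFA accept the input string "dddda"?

S₀ = ε-closure({0}) = {0,2,8,10}
'd' @ 1: {9,10,11,12}
'd' @ 2: {9,10,11,12}
'd' @ 3: {9,10,11,12}
'd' @ 4: {9,10,11,12}
'a' @ 5: {1,13}  [accepting]
end set {1,13} — state 1 in

Answer: ACCEPT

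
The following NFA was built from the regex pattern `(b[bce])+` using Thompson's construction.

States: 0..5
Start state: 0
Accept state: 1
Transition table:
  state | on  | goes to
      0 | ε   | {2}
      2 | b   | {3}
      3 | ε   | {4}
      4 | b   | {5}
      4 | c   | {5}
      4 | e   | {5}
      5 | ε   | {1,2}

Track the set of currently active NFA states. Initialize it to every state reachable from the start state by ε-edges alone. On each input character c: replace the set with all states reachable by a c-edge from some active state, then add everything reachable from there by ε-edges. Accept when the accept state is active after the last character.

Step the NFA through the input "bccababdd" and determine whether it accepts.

initial (ε-close {0}): {0,2}
'b' @ 1: {3,4}
'c' @ 2: {1,2,5}  (accept∈set)
'c' @ 3: {}  — state set empty
rest 'ababdd' ignored (set empty)
after full input: {}  (accept=1 not in)

Answer: REJECT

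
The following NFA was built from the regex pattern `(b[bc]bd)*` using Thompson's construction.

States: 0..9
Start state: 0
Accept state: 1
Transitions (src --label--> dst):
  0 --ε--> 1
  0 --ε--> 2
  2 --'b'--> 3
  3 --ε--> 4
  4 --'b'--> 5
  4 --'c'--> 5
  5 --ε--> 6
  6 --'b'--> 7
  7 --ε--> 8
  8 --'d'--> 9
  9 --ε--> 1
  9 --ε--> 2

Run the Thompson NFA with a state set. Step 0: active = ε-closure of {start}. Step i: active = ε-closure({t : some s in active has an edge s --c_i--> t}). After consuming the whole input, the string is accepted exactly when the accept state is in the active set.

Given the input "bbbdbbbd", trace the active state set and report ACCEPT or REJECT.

Answer: ACCEPT

Steps:
initial (ε-close {0}): {0,1,2}
'b' @ 1: {3,4}
'b' @ 2: {5,6}
'b' @ 3: {7,8}
'd' @ 4: {1,2,9}  ✓accept
'b' @ 5: {3,4}
'b' @ 6: {5,6}
'b' @ 7: {7,8}
'd' @ 8: {1,2,9}  ✓accept
after full input: {1,2,9}  (accept=1 in)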